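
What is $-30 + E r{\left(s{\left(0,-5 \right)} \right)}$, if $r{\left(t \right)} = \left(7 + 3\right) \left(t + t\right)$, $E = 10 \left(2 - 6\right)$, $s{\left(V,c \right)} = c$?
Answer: $3970$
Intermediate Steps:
$E = -40$ ($E = 10 \left(2 - 6\right) = 10 \left(-4\right) = -40$)
$r{\left(t \right)} = 20 t$ ($r{\left(t \right)} = 10 \cdot 2 t = 20 t$)
$-30 + E r{\left(s{\left(0,-5 \right)} \right)} = -30 - 40 \cdot 20 \left(-5\right) = -30 - -4000 = -30 + 4000 = 3970$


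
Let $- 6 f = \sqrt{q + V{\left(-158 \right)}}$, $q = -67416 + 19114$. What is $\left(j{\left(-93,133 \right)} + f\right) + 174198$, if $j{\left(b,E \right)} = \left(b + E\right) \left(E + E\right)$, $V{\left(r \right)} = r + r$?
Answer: $184838 - \frac{i \sqrt{5402}}{2} \approx 1.8484 \cdot 10^{5} - 36.749 i$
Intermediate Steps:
$q = -48302$
$V{\left(r \right)} = 2 r$
$j{\left(b,E \right)} = 2 E \left(E + b\right)$ ($j{\left(b,E \right)} = \left(E + b\right) 2 E = 2 E \left(E + b\right)$)
$f = - \frac{i \sqrt{5402}}{2}$ ($f = - \frac{\sqrt{-48302 + 2 \left(-158\right)}}{6} = - \frac{\sqrt{-48302 - 316}}{6} = - \frac{\sqrt{-48618}}{6} = - \frac{3 i \sqrt{5402}}{6} = - \frac{i \sqrt{5402}}{2} \approx - 36.749 i$)
$\left(j{\left(-93,133 \right)} + f\right) + 174198 = \left(2 \cdot 133 \left(133 - 93\right) - \frac{i \sqrt{5402}}{2}\right) + 174198 = \left(2 \cdot 133 \cdot 40 - \frac{i \sqrt{5402}}{2}\right) + 174198 = \left(10640 - \frac{i \sqrt{5402}}{2}\right) + 174198 = 184838 - \frac{i \sqrt{5402}}{2}$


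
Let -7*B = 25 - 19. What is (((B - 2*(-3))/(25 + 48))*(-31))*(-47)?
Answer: 52452/511 ≈ 102.65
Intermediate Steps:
B = -6/7 (B = -(25 - 19)/7 = -⅐*6 = -6/7 ≈ -0.85714)
(((B - 2*(-3))/(25 + 48))*(-31))*(-47) = (((-6/7 - 2*(-3))/(25 + 48))*(-31))*(-47) = (((-6/7 + 6)/73)*(-31))*(-47) = (((36/7)*(1/73))*(-31))*(-47) = ((36/511)*(-31))*(-47) = -1116/511*(-47) = 52452/511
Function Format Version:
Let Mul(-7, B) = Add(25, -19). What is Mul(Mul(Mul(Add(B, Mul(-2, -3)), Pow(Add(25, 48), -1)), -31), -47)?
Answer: Rational(52452, 511) ≈ 102.65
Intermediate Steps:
B = Rational(-6, 7) (B = Mul(Rational(-1, 7), Add(25, -19)) = Mul(Rational(-1, 7), 6) = Rational(-6, 7) ≈ -0.85714)
Mul(Mul(Mul(Add(B, Mul(-2, -3)), Pow(Add(25, 48), -1)), -31), -47) = Mul(Mul(Mul(Add(Rational(-6, 7), Mul(-2, -3)), Pow(Add(25, 48), -1)), -31), -47) = Mul(Mul(Mul(Add(Rational(-6, 7), 6), Pow(73, -1)), -31), -47) = Mul(Mul(Mul(Rational(36, 7), Rational(1, 73)), -31), -47) = Mul(Mul(Rational(36, 511), -31), -47) = Mul(Rational(-1116, 511), -47) = Rational(52452, 511)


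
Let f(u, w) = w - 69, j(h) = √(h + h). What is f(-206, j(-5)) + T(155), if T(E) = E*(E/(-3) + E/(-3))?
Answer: -48257/3 + I*√10 ≈ -16086.0 + 3.1623*I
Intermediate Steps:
j(h) = √2*√h (j(h) = √(2*h) = √2*√h)
f(u, w) = -69 + w
T(E) = -2*E²/3 (T(E) = E*(E*(-⅓) + E*(-⅓)) = E*(-E/3 - E/3) = E*(-2*E/3) = -2*E²/3)
f(-206, j(-5)) + T(155) = (-69 + √2*√(-5)) - ⅔*155² = (-69 + √2*(I*√5)) - ⅔*24025 = (-69 + I*√10) - 48050/3 = -48257/3 + I*√10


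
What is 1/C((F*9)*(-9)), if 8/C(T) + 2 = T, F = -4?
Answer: 161/4 ≈ 40.250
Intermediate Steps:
C(T) = 8/(-2 + T)
1/C((F*9)*(-9)) = 1/(8/(-2 - 4*9*(-9))) = 1/(8/(-2 - 36*(-9))) = 1/(8/(-2 + 324)) = 1/(8/322) = 1/(8*(1/322)) = 1/(4/161) = 161/4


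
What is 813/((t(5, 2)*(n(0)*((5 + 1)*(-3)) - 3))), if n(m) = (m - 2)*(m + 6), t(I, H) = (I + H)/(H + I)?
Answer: 271/71 ≈ 3.8169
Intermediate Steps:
t(I, H) = 1 (t(I, H) = (H + I)/(H + I) = 1)
n(m) = (-2 + m)*(6 + m)
813/((t(5, 2)*(n(0)*((5 + 1)*(-3)) - 3))) = 813/((1*((-12 + 0² + 4*0)*((5 + 1)*(-3)) - 3))) = 813/((1*((-12 + 0 + 0)*(6*(-3)) - 3))) = 813/((1*(-12*(-18) - 3))) = 813/((1*(216 - 3))) = 813/((1*213)) = 813/213 = 813*(1/213) = 271/71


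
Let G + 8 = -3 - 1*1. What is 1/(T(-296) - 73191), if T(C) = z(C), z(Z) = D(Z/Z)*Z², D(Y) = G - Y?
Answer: -1/1212199 ≈ -8.2495e-7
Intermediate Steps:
G = -12 (G = -8 + (-3 - 1*1) = -8 + (-3 - 1) = -8 - 4 = -12)
D(Y) = -12 - Y
z(Z) = -13*Z² (z(Z) = (-12 - Z/Z)*Z² = (-12 - 1*1)*Z² = (-12 - 1)*Z² = -13*Z²)
T(C) = -13*C²
1/(T(-296) - 73191) = 1/(-13*(-296)² - 73191) = 1/(-13*87616 - 73191) = 1/(-1139008 - 73191) = 1/(-1212199) = -1/1212199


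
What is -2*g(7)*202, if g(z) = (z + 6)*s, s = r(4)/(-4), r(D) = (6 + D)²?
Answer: 131300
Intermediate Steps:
s = -25 (s = (6 + 4)²/(-4) = 10²*(-¼) = 100*(-¼) = -25)
g(z) = -150 - 25*z (g(z) = (z + 6)*(-25) = (6 + z)*(-25) = -150 - 25*z)
-2*g(7)*202 = -2*(-150 - 25*7)*202 = -2*(-150 - 175)*202 = -2*(-325)*202 = 650*202 = 131300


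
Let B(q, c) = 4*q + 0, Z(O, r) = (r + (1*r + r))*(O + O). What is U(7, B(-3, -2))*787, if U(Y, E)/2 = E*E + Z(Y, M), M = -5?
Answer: -103884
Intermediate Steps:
Z(O, r) = 6*O*r (Z(O, r) = (r + (r + r))*(2*O) = (r + 2*r)*(2*O) = (3*r)*(2*O) = 6*O*r)
B(q, c) = 4*q
U(Y, E) = -60*Y + 2*E**2 (U(Y, E) = 2*(E*E + 6*Y*(-5)) = 2*(E**2 - 30*Y) = -60*Y + 2*E**2)
U(7, B(-3, -2))*787 = (-60*7 + 2*(4*(-3))**2)*787 = (-420 + 2*(-12)**2)*787 = (-420 + 2*144)*787 = (-420 + 288)*787 = -132*787 = -103884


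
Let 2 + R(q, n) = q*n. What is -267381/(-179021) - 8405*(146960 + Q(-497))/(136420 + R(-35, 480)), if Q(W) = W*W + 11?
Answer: -296389247979721/10707066989 ≈ -27682.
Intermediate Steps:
R(q, n) = -2 + n*q (R(q, n) = -2 + q*n = -2 + n*q)
Q(W) = 11 + W**2 (Q(W) = W**2 + 11 = 11 + W**2)
-267381/(-179021) - 8405*(146960 + Q(-497))/(136420 + R(-35, 480)) = -267381/(-179021) - 8405*(146960 + (11 + (-497)**2))/(136420 + (-2 + 480*(-35))) = -267381*(-1/179021) - 8405*(146960 + (11 + 247009))/(136420 + (-2 - 16800)) = 267381/179021 - 8405*(146960 + 247020)/(136420 - 16802) = 267381/179021 - 8405/(119618/393980) = 267381/179021 - 8405/(119618*(1/393980)) = 267381/179021 - 8405/59809/196990 = 267381/179021 - 8405*196990/59809 = 267381/179021 - 1655700950/59809 = -296389247979721/10707066989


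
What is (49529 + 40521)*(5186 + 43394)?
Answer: 4374629000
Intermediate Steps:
(49529 + 40521)*(5186 + 43394) = 90050*48580 = 4374629000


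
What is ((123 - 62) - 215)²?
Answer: 23716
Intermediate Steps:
((123 - 62) - 215)² = (61 - 215)² = (-154)² = 23716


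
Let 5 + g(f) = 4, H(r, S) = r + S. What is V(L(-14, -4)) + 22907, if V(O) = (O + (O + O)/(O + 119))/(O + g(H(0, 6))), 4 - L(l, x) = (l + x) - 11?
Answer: 55712365/2432 ≈ 22908.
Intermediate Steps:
H(r, S) = S + r
g(f) = -1 (g(f) = -5 + 4 = -1)
L(l, x) = 15 - l - x (L(l, x) = 4 - ((l + x) - 11) = 4 - (-11 + l + x) = 4 + (11 - l - x) = 15 - l - x)
V(O) = (O + 2*O/(119 + O))/(-1 + O) (V(O) = (O + (O + O)/(O + 119))/(O - 1) = (O + (2*O)/(119 + O))/(-1 + O) = (O + 2*O/(119 + O))/(-1 + O))
V(L(-14, -4)) + 22907 = (15 - 1*(-14) - 1*(-4))*(121 + (15 - 1*(-14) - 1*(-4)))/(-119 + (15 - 1*(-14) - 1*(-4))² + 118*(15 - 1*(-14) - 1*(-4))) + 22907 = (15 + 14 + 4)*(121 + (15 + 14 + 4))/(-119 + (15 + 14 + 4)² + 118*(15 + 14 + 4)) + 22907 = 33*(121 + 33)/(-119 + 33² + 118*33) + 22907 = 33*154/(-119 + 1089 + 3894) + 22907 = 33*154/4864 + 22907 = 33*(1/4864)*154 + 22907 = 2541/2432 + 22907 = 55712365/2432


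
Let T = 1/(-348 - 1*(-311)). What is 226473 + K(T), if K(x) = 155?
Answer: 226628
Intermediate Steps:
T = -1/37 (T = 1/(-348 + 311) = 1/(-37) = -1/37 ≈ -0.027027)
226473 + K(T) = 226473 + 155 = 226628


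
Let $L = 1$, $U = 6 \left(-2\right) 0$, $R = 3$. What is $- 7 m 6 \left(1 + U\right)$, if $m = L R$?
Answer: $-126$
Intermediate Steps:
$U = 0$ ($U = \left(-12\right) 0 = 0$)
$m = 3$ ($m = 1 \cdot 3 = 3$)
$- 7 m 6 \left(1 + U\right) = \left(-7\right) 3 \cdot 6 \left(1 + 0\right) = - 21 \cdot 6 \cdot 1 = \left(-21\right) 6 = -126$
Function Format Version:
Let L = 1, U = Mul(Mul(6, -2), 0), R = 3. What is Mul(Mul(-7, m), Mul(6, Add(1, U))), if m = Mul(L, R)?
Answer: -126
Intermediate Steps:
U = 0 (U = Mul(-12, 0) = 0)
m = 3 (m = Mul(1, 3) = 3)
Mul(Mul(-7, m), Mul(6, Add(1, U))) = Mul(Mul(-7, 3), Mul(6, Add(1, 0))) = Mul(-21, Mul(6, 1)) = Mul(-21, 6) = -126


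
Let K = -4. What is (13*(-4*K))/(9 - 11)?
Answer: -104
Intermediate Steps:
(13*(-4*K))/(9 - 11) = (13*(-4*(-4)))/(9 - 11) = (13*16)/(-2) = 208*(-½) = -104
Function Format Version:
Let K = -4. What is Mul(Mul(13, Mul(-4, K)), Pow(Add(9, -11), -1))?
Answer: -104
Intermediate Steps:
Mul(Mul(13, Mul(-4, K)), Pow(Add(9, -11), -1)) = Mul(Mul(13, Mul(-4, -4)), Pow(Add(9, -11), -1)) = Mul(Mul(13, 16), Pow(-2, -1)) = Mul(208, Rational(-1, 2)) = -104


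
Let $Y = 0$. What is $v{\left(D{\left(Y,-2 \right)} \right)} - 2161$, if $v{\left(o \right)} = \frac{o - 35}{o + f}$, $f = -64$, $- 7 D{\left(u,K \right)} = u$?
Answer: $- \frac{138269}{64} \approx -2160.5$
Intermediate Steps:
$D{\left(u,K \right)} = - \frac{u}{7}$
$v{\left(o \right)} = \frac{-35 + o}{-64 + o}$ ($v{\left(o \right)} = \frac{o - 35}{o - 64} = \frac{-35 + o}{-64 + o}$)
$v{\left(D{\left(Y,-2 \right)} \right)} - 2161 = \frac{-35 - 0}{-64 - 0} - 2161 = \frac{-35 + 0}{-64 + 0} - 2161 = \frac{1}{-64} \left(-35\right) - 2161 = \left(- \frac{1}{64}\right) \left(-35\right) - 2161 = \frac{35}{64} - 2161 = - \frac{138269}{64}$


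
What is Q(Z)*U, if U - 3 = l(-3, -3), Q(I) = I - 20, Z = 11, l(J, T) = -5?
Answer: 18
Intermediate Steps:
Q(I) = -20 + I
U = -2 (U = 3 - 5 = -2)
Q(Z)*U = (-20 + 11)*(-2) = -9*(-2) = 18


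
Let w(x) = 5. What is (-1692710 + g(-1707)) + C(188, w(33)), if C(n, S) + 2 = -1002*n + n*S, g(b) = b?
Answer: -1881855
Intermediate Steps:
C(n, S) = -2 - 1002*n + S*n (C(n, S) = -2 + (-1002*n + n*S) = -2 + (-1002*n + S*n) = -2 - 1002*n + S*n)
(-1692710 + g(-1707)) + C(188, w(33)) = (-1692710 - 1707) + (-2 - 1002*188 + 5*188) = -1694417 + (-2 - 188376 + 940) = -1694417 - 187438 = -1881855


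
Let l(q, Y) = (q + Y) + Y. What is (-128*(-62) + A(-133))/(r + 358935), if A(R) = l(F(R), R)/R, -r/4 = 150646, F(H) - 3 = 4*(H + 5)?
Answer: -1056263/32405317 ≈ -0.032595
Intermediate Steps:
F(H) = 23 + 4*H (F(H) = 3 + 4*(H + 5) = 3 + 4*(5 + H) = 3 + (20 + 4*H) = 23 + 4*H)
l(q, Y) = q + 2*Y (l(q, Y) = (Y + q) + Y = q + 2*Y)
r = -602584 (r = -4*150646 = -602584)
A(R) = (23 + 6*R)/R (A(R) = ((23 + 4*R) + 2*R)/R = (23 + 6*R)/R)
(-128*(-62) + A(-133))/(r + 358935) = (-128*(-62) + (6 + 23/(-133)))/(-602584 + 358935) = (7936 + (6 + 23*(-1/133)))/(-243649) = (7936 + (6 - 23/133))*(-1/243649) = (7936 + 775/133)*(-1/243649) = (1056263/133)*(-1/243649) = -1056263/32405317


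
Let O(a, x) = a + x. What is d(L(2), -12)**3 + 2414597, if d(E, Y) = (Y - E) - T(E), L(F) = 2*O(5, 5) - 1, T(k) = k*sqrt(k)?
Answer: 1746919 - 185098*sqrt(19) ≈ 9.4010e+5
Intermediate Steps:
T(k) = k**(3/2)
L(F) = 19 (L(F) = 2*(5 + 5) - 1 = 2*10 - 1 = 20 - 1 = 19)
d(E, Y) = Y - E - E**(3/2) (d(E, Y) = (Y - E) - E**(3/2) = Y - E - E**(3/2))
d(L(2), -12)**3 + 2414597 = (-12 - 1*19 - 19**(3/2))**3 + 2414597 = (-12 - 19 - 19*sqrt(19))**3 + 2414597 = (-31 - 19*sqrt(19))**3 + 2414597 = 2414597 + (-31 - 19*sqrt(19))**3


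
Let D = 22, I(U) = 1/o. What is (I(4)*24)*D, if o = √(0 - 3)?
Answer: -176*I*√3 ≈ -304.84*I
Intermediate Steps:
o = I*√3 (o = √(-3) = I*√3 ≈ 1.732*I)
I(U) = -I*√3/3 (I(U) = 1/(I*√3) = 1*(-I*√3/3) = -I*√3/3)
(I(4)*24)*D = (-I*√3/3*24)*22 = -8*I*√3*22 = -176*I*√3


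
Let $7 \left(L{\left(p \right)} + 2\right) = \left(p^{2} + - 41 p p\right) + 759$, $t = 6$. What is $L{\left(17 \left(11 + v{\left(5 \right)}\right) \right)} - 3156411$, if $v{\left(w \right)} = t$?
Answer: $- \frac{25434972}{7} \approx -3.6336 \cdot 10^{6}$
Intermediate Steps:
$v{\left(w \right)} = 6$
$L{\left(p \right)} = \frac{745}{7} - \frac{40 p^{2}}{7}$ ($L{\left(p \right)} = -2 + \frac{\left(p^{2} + - 41 p p\right) + 759}{7} = -2 + \frac{\left(p^{2} - 41 p^{2}\right) + 759}{7} = -2 + \frac{- 40 p^{2} + 759}{7} = -2 + \frac{759 - 40 p^{2}}{7} = -2 - \left(- \frac{759}{7} + \frac{40 p^{2}}{7}\right) = \frac{745}{7} - \frac{40 p^{2}}{7}$)
$L{\left(17 \left(11 + v{\left(5 \right)}\right) \right)} - 3156411 = \left(\frac{745}{7} - \frac{40 \left(17 \left(11 + 6\right)\right)^{2}}{7}\right) - 3156411 = \left(\frac{745}{7} - \frac{40 \left(17 \cdot 17\right)^{2}}{7}\right) - 3156411 = \left(\frac{745}{7} - \frac{40 \cdot 289^{2}}{7}\right) - 3156411 = \left(\frac{745}{7} - \frac{3340840}{7}\right) - 3156411 = - \frac{3340095}{7} - 3156411 = - \frac{25434972}{7}$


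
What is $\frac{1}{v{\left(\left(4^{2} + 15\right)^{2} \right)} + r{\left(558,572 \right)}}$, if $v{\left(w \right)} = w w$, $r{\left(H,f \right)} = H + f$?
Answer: $\frac{1}{924651} \approx 1.0815 \cdot 10^{-6}$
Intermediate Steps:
$v{\left(w \right)} = w^{2}$
$\frac{1}{v{\left(\left(4^{2} + 15\right)^{2} \right)} + r{\left(558,572 \right)}} = \frac{1}{\left(\left(4^{2} + 15\right)^{2}\right)^{2} + \left(558 + 572\right)} = \frac{1}{\left(\left(16 + 15\right)^{2}\right)^{2} + 1130} = \frac{1}{\left(31^{2}\right)^{2} + 1130} = \frac{1}{961^{2} + 1130} = \frac{1}{923521 + 1130} = \frac{1}{924651}$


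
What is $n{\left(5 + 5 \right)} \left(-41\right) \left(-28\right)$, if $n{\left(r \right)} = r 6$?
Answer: $68880$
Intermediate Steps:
$n{\left(r \right)} = 6 r$
$n{\left(5 + 5 \right)} \left(-41\right) \left(-28\right) = 6 \left(5 + 5\right) \left(-41\right) \left(-28\right) = 6 \cdot 10 \left(-41\right) \left(-28\right) = 60 \left(-41\right) \left(-28\right) = \left(-2460\right) \left(-28\right) = 68880$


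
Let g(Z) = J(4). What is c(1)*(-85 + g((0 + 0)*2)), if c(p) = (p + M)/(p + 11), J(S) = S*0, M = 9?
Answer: -425/6 ≈ -70.833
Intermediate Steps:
J(S) = 0
g(Z) = 0
c(p) = (9 + p)/(11 + p) (c(p) = (p + 9)/(p + 11) = (9 + p)/(11 + p))
c(1)*(-85 + g((0 + 0)*2)) = ((9 + 1)/(11 + 1))*(-85 + 0) = (10/12)*(-85) = ((1/12)*10)*(-85) = (⅚)*(-85) = -425/6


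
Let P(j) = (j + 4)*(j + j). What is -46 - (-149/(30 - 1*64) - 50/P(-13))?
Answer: -199571/3978 ≈ -50.169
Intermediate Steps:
P(j) = 2*j*(4 + j) (P(j) = (4 + j)*(2*j) = 2*j*(4 + j))
-46 - (-149/(30 - 1*64) - 50/P(-13)) = -46 - (-149/(30 - 1*64) - 50*(-1/(26*(4 - 13)))) = -46 - (-149/(30 - 64) - 50/(2*(-13)*(-9))) = -46 - (-149/(-34) - 50/234) = -46 - (-149*(-1/34) - 50*1/234) = -46 - (149/34 - 25/117) = -46 - 1*16583/3978 = -46 - 16583/3978 = -199571/3978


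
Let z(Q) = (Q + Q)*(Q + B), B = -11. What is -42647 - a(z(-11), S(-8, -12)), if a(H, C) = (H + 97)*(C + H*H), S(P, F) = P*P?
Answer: -136182567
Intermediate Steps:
S(P, F) = P**2
z(Q) = 2*Q*(-11 + Q) (z(Q) = (Q + Q)*(Q - 11) = (2*Q)*(-11 + Q) = 2*Q*(-11 + Q))
a(H, C) = (97 + H)*(C + H**2)
-42647 - a(z(-11), S(-8, -12)) = -42647 - ((2*(-11)*(-11 - 11))**3 + 97*(-8)**2 + 97*(2*(-11)*(-11 - 11))**2 + (-8)**2*(2*(-11)*(-11 - 11))) = -42647 - ((2*(-11)*(-22))**3 + 97*64 + 97*(2*(-11)*(-22))**2 + 64*(2*(-11)*(-22))) = -42647 - (484**3 + 6208 + 97*484**2 + 64*484) = -42647 - (113379904 + 6208 + 97*234256 + 30976) = -42647 - (113379904 + 6208 + 22722832 + 30976) = -42647 - 1*136139920 = -42647 - 136139920 = -136182567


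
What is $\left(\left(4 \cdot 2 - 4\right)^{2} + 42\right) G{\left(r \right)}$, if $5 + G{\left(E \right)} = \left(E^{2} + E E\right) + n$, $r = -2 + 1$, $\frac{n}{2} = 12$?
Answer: $1218$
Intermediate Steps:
$n = 24$ ($n = 2 \cdot 12 = 24$)
$r = -1$
$G{\left(E \right)} = 19 + 2 E^{2}$ ($G{\left(E \right)} = -5 + \left(\left(E^{2} + E E\right) + 24\right) = -5 + \left(\left(E^{2} + E^{2}\right) + 24\right) = -5 + \left(2 E^{2} + 24\right) = -5 + \left(24 + 2 E^{2}\right) = 19 + 2 E^{2}$)
$\left(\left(4 \cdot 2 - 4\right)^{2} + 42\right) G{\left(r \right)} = \left(\left(4 \cdot 2 - 4\right)^{2} + 42\right) \left(19 + 2 \left(-1\right)^{2}\right) = \left(\left(8 - 4\right)^{2} + 42\right) \left(19 + 2 \cdot 1\right) = \left(4^{2} + 42\right) \left(19 + 2\right) = \left(16 + 42\right) 21 = 58 \cdot 21 = 1218$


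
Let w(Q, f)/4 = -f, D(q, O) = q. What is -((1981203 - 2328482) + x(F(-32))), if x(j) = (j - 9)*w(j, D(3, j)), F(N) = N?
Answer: 346787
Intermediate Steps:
w(Q, f) = -4*f (w(Q, f) = 4*(-f) = -4*f)
x(j) = 108 - 12*j (x(j) = (j - 9)*(-4*3) = (-9 + j)*(-12) = 108 - 12*j)
-((1981203 - 2328482) + x(F(-32))) = -((1981203 - 2328482) + (108 - 12*(-32))) = -(-347279 + (108 + 384)) = -(-347279 + 492) = -1*(-346787) = 346787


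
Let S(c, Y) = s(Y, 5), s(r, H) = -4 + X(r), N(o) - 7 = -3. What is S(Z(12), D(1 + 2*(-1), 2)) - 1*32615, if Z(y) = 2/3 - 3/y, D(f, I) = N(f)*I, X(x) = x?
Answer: -32611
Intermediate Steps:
N(o) = 4 (N(o) = 7 - 3 = 4)
D(f, I) = 4*I
s(r, H) = -4 + r
Z(y) = ⅔ - 3/y (Z(y) = 2*(⅓) - 3/y = ⅔ - 3/y)
S(c, Y) = -4 + Y
S(Z(12), D(1 + 2*(-1), 2)) - 1*32615 = (-4 + 4*2) - 1*32615 = (-4 + 8) - 32615 = 4 - 32615 = -32611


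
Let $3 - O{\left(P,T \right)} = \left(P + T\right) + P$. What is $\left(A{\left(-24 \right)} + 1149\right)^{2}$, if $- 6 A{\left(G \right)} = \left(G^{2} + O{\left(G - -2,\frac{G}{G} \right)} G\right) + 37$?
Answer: $\frac{54538225}{36} \approx 1.515 \cdot 10^{6}$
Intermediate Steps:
$O{\left(P,T \right)} = 3 - T - 2 P$ ($O{\left(P,T \right)} = 3 - \left(\left(P + T\right) + P\right) = 3 - \left(T + 2 P\right) = 3 - T - 2 P$)
$A{\left(G \right)} = - \frac{37}{6} - \frac{G^{2}}{6} - \frac{G \left(-2 - 2 G\right)}{6}$ ($A{\left(G \right)} = - \frac{\left(G^{2} + \left(3 - \frac{G}{G} - 2 \left(G - -2\right)\right) G\right) + 37}{6} = - \frac{\left(G^{2} + \left(3 - 1 - 2 \left(G + 2\right)\right) G\right) + 37}{6} = - \frac{\left(G^{2} + \left(3 - 1 - 2 \left(2 + G\right)\right) G\right) + 37}{6} = - \frac{\left(G^{2} + \left(3 - 1 - \left(4 + 2 G\right)\right) G\right) + 37}{6} = - \frac{\left(G^{2} + \left(-2 - 2 G\right) G\right) + 37}{6} = - \frac{\left(G^{2} + G \left(-2 - 2 G\right)\right) + 37}{6} = - \frac{37 + G^{2} + G \left(-2 - 2 G\right)}{6} = - \frac{37}{6} - \frac{G^{2}}{6} - \frac{G \left(-2 - 2 G\right)}{6}$)
$\left(A{\left(-24 \right)} + 1149\right)^{2} = \left(\left(- \frac{37}{6} + \frac{1}{3} \left(-24\right) + \frac{\left(-24\right)^{2}}{6}\right) + 1149\right)^{2} = \left(\left(- \frac{37}{6} - 8 + \frac{1}{6} \cdot 576\right) + 1149\right)^{2} = \left(\left(- \frac{37}{6} - 8 + 96\right) + 1149\right)^{2} = \left(\frac{491}{6} + 1149\right)^{2} = \left(\frac{7385}{6}\right)^{2} = \frac{54538225}{36}$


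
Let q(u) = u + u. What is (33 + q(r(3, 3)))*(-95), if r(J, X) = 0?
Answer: -3135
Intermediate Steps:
q(u) = 2*u
(33 + q(r(3, 3)))*(-95) = (33 + 2*0)*(-95) = (33 + 0)*(-95) = 33*(-95) = -3135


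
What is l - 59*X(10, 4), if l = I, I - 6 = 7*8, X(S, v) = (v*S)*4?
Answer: -9378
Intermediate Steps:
X(S, v) = 4*S*v (X(S, v) = (S*v)*4 = 4*S*v)
I = 62 (I = 6 + 7*8 = 6 + 56 = 62)
l = 62
l - 59*X(10, 4) = 62 - 236*10*4 = 62 - 59*160 = 62 - 9440 = -9378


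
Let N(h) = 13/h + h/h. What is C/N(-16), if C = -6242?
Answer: -99872/3 ≈ -33291.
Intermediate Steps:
N(h) = 1 + 13/h (N(h) = 13/h + 1 = 1 + 13/h)
C/N(-16) = -6242*(-16/(13 - 16)) = -6242/((-1/16*(-3))) = -6242/3/16 = -6242*16/3 = -99872/3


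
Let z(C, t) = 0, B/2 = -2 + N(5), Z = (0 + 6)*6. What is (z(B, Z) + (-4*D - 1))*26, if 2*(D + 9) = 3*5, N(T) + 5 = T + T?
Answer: 130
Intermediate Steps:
Z = 36 (Z = 6*6 = 36)
N(T) = -5 + 2*T (N(T) = -5 + (T + T) = -5 + 2*T)
B = 6 (B = 2*(-2 + (-5 + 2*5)) = 2*(-2 + (-5 + 10)) = 2*(-2 + 5) = 2*3 = 6)
D = -3/2 (D = -9 + (3*5)/2 = -9 + (½)*15 = -9 + 15/2 = -3/2 ≈ -1.5000)
(z(B, Z) + (-4*D - 1))*26 = (0 + (-4*(-3/2) - 1))*26 = (0 + (6 - 1))*26 = (0 + 5)*26 = 5*26 = 130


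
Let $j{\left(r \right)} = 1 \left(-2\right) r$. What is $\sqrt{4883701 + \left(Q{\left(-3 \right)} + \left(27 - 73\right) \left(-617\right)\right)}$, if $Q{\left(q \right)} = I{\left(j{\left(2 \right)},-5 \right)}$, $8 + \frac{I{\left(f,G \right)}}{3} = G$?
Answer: $2 \sqrt{1228011} \approx 2216.3$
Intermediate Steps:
$j{\left(r \right)} = - 2 r$
$I{\left(f,G \right)} = -24 + 3 G$
$Q{\left(q \right)} = -39$ ($Q{\left(q \right)} = -24 + 3 \left(-5\right) = -24 - 15 = -39$)
$\sqrt{4883701 + \left(Q{\left(-3 \right)} + \left(27 - 73\right) \left(-617\right)\right)} = \sqrt{4883701 - \left(39 - \left(27 - 73\right) \left(-617\right)\right)} = \sqrt{4883701 - -28343} = \sqrt{4883701 + \left(-39 + 28382\right)} = \sqrt{4883701 + 28343} = \sqrt{4912044} = 2 \sqrt{1228011}$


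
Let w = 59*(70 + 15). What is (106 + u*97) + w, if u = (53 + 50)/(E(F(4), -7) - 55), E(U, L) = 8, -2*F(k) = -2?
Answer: 230696/47 ≈ 4908.4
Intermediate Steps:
w = 5015 (w = 59*85 = 5015)
F(k) = 1 (F(k) = -½*(-2) = 1)
u = -103/47 (u = (53 + 50)/(8 - 55) = 103/(-47) = 103*(-1/47) = -103/47 ≈ -2.1915)
(106 + u*97) + w = (106 - 103/47*97) + 5015 = (106 - 9991/47) + 5015 = -5009/47 + 5015 = 230696/47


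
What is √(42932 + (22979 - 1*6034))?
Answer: 3*√6653 ≈ 244.70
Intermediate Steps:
√(42932 + (22979 - 1*6034)) = √(42932 + (22979 - 6034)) = √(42932 + 16945) = √59877 = 3*√6653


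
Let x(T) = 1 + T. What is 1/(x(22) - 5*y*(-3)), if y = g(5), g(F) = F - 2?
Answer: 1/68 ≈ 0.014706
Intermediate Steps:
g(F) = -2 + F
y = 3 (y = -2 + 5 = 3)
1/(x(22) - 5*y*(-3)) = 1/((1 + 22) - 5*3*(-3)) = 1/(23 - 15*(-3)) = 1/(23 + 45) = 1/68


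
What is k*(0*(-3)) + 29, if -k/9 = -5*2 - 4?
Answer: 29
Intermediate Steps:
k = 126 (k = -9*(-5*2 - 4) = -9*(-10 - 4) = -9*(-14) = 126)
k*(0*(-3)) + 29 = 126*(0*(-3)) + 29 = 126*0 + 29 = 0 + 29 = 29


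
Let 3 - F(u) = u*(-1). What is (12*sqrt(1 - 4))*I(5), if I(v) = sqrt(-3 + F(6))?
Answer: 36*I*sqrt(2) ≈ 50.912*I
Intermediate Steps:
F(u) = 3 + u (F(u) = 3 - u*(-1) = 3 - (-1)*u = 3 + u)
I(v) = sqrt(6) (I(v) = sqrt(-3 + (3 + 6)) = sqrt(-3 + 9) = sqrt(6))
(12*sqrt(1 - 4))*I(5) = (12*sqrt(1 - 4))*sqrt(6) = (12*sqrt(-3))*sqrt(6) = (12*(I*sqrt(3)))*sqrt(6) = (12*I*sqrt(3))*sqrt(6) = 36*I*sqrt(2)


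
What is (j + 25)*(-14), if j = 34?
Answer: -826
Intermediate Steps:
(j + 25)*(-14) = (34 + 25)*(-14) = 59*(-14) = -826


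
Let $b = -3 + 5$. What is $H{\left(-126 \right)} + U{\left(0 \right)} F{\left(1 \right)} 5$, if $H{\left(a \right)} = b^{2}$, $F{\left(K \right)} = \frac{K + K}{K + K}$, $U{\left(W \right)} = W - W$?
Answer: $4$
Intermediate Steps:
$U{\left(W \right)} = 0$
$F{\left(K \right)} = 1$ ($F{\left(K \right)} = \frac{2 K}{2 K} = 2 K \frac{1}{2 K} = 1$)
$b = 2$
$H{\left(a \right)} = 4$ ($H{\left(a \right)} = 2^{2} = 4$)
$H{\left(-126 \right)} + U{\left(0 \right)} F{\left(1 \right)} 5 = 4 + 0 \cdot 1 \cdot 5 = 4 + 0 \cdot 5 = 4 + 0 = 4$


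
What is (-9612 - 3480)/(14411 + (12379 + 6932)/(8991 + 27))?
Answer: -39354552/43325903 ≈ -0.90834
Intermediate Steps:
(-9612 - 3480)/(14411 + (12379 + 6932)/(8991 + 27)) = -13092/(14411 + 19311/9018) = -13092/(14411 + 19311*(1/9018)) = -13092/(14411 + 6437/3006) = -13092/43325903/3006 = -13092*3006/43325903 = -39354552/43325903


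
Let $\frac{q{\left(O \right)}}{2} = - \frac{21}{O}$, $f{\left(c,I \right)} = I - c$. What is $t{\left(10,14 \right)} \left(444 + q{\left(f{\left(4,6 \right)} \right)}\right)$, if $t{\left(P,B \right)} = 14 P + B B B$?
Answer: $1219932$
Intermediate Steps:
$t{\left(P,B \right)} = B^{3} + 14 P$ ($t{\left(P,B \right)} = 14 P + B^{2} B = 14 P + B^{3} = B^{3} + 14 P$)
$q{\left(O \right)} = - \frac{42}{O}$ ($q{\left(O \right)} = 2 \left(- \frac{21}{O}\right) = - \frac{42}{O}$)
$t{\left(10,14 \right)} \left(444 + q{\left(f{\left(4,6 \right)} \right)}\right) = \left(14^{3} + 14 \cdot 10\right) \left(444 - \frac{42}{6 - 4}\right) = \left(2744 + 140\right) \left(444 - \frac{42}{6 - 4}\right) = 2884 \left(444 - \frac{42}{2}\right) = 2884 \left(444 - 21\right) = 2884 \cdot 423 = 1219932$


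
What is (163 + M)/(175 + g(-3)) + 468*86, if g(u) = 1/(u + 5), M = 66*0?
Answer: 14127374/351 ≈ 40249.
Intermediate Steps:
M = 0
g(u) = 1/(5 + u)
(163 + M)/(175 + g(-3)) + 468*86 = (163 + 0)/(175 + 1/(5 - 3)) + 468*86 = 163/(175 + 1/2) + 40248 = 163/(175 + ½) + 40248 = 163/(351/2) + 40248 = 163*(2/351) + 40248 = 326/351 + 40248 = 14127374/351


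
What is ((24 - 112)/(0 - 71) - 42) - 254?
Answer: -20928/71 ≈ -294.76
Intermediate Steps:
((24 - 112)/(0 - 71) - 42) - 254 = (-88/(-71) - 42) - 254 = (-88*(-1/71) - 42) - 254 = (88/71 - 42) - 254 = -2894/71 - 254 = -20928/71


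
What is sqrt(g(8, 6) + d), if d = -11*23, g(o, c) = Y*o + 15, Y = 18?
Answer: I*sqrt(94) ≈ 9.6954*I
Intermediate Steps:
g(o, c) = 15 + 18*o (g(o, c) = 18*o + 15 = 15 + 18*o)
d = -253
sqrt(g(8, 6) + d) = sqrt((15 + 18*8) - 253) = sqrt((15 + 144) - 253) = sqrt(159 - 253) = sqrt(-94) = I*sqrt(94)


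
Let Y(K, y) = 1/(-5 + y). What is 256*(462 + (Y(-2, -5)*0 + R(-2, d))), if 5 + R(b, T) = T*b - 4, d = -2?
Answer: 116992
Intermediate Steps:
R(b, T) = -9 + T*b (R(b, T) = -5 + (T*b - 4) = -5 + (-4 + T*b) = -9 + T*b)
256*(462 + (Y(-2, -5)*0 + R(-2, d))) = 256*(462 + (0/(-5 - 5) + (-9 - 2*(-2)))) = 256*(462 + (0/(-10) + (-9 + 4))) = 256*(462 + (-⅒*0 - 5)) = 256*(462 + (0 - 5)) = 256*(462 - 5) = 256*457 = 116992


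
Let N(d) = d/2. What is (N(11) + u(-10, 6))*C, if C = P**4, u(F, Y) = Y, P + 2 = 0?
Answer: 184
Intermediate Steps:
P = -2 (P = -2 + 0 = -2)
C = 16 (C = (-2)**4 = 16)
N(d) = d/2 (N(d) = d*(1/2) = d/2)
(N(11) + u(-10, 6))*C = ((1/2)*11 + 6)*16 = (11/2 + 6)*16 = (23/2)*16 = 184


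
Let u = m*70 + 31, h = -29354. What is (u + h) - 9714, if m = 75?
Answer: -33787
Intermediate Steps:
u = 5281 (u = 75*70 + 31 = 5250 + 31 = 5281)
(u + h) - 9714 = (5281 - 29354) - 9714 = -24073 - 9714 = -33787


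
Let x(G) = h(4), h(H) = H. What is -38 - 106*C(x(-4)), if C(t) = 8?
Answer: -886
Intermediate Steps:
x(G) = 4
-38 - 106*C(x(-4)) = -38 - 106*8 = -38 - 848 = -886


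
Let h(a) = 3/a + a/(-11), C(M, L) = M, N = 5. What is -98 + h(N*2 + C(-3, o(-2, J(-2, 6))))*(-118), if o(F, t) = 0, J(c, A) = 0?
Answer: -5658/77 ≈ -73.480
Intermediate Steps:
h(a) = 3/a - a/11 (h(a) = 3/a + a*(-1/11) = 3/a - a/11)
-98 + h(N*2 + C(-3, o(-2, J(-2, 6))))*(-118) = -98 + (3/(5*2 - 3) - (5*2 - 3)/11)*(-118) = -98 + (3/(10 - 3) - (10 - 3)/11)*(-118) = -98 + (3/7 - 1/11*7)*(-118) = -98 + (3*(1/7) - 7/11)*(-118) = -98 + (3/7 - 7/11)*(-118) = -98 - 16/77*(-118) = -98 + 1888/77 = -5658/77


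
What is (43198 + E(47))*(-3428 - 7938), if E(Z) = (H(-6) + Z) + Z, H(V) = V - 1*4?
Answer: -491943212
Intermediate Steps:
H(V) = -4 + V (H(V) = V - 4 = -4 + V)
E(Z) = -10 + 2*Z (E(Z) = ((-4 - 6) + Z) + Z = (-10 + Z) + Z = -10 + 2*Z)
(43198 + E(47))*(-3428 - 7938) = (43198 + (-10 + 2*47))*(-3428 - 7938) = (43198 + (-10 + 94))*(-11366) = (43198 + 84)*(-11366) = 43282*(-11366) = -491943212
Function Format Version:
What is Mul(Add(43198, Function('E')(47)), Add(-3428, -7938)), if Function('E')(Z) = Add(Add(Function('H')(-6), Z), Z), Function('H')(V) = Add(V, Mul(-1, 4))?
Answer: -491943212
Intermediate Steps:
Function('H')(V) = Add(-4, V) (Function('H')(V) = Add(V, -4) = Add(-4, V))
Function('E')(Z) = Add(-10, Mul(2, Z)) (Function('E')(Z) = Add(Add(Add(-4, -6), Z), Z) = Add(Add(-10, Z), Z) = Add(-10, Mul(2, Z)))
Mul(Add(43198, Function('E')(47)), Add(-3428, -7938)) = Mul(Add(43198, Add(-10, Mul(2, 47))), Add(-3428, -7938)) = Mul(Add(43198, Add(-10, 94)), -11366) = Mul(Add(43198, 84), -11366) = Mul(43282, -11366) = -491943212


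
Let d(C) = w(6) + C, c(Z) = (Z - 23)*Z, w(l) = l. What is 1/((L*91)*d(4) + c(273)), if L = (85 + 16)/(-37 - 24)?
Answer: 61/4071340 ≈ 1.4983e-5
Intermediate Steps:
c(Z) = Z*(-23 + Z) (c(Z) = (-23 + Z)*Z = Z*(-23 + Z))
L = -101/61 (L = 101/(-61) = 101*(-1/61) = -101/61 ≈ -1.6557)
d(C) = 6 + C
1/((L*91)*d(4) + c(273)) = 1/((-101/61*91)*(6 + 4) + 273*(-23 + 273)) = 1/(-9191/61*10 + 273*250) = 1/(-91910/61 + 68250) = 1/(4071340/61) = 61/4071340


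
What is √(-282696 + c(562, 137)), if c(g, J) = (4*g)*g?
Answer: 2*√245170 ≈ 990.29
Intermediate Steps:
c(g, J) = 4*g²
√(-282696 + c(562, 137)) = √(-282696 + 4*562²) = √(-282696 + 4*315844) = √(-282696 + 1263376) = √980680 = 2*√245170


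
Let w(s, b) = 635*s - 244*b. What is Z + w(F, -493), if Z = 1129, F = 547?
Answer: 468766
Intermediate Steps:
w(s, b) = -244*b + 635*s
Z + w(F, -493) = 1129 + (-244*(-493) + 635*547) = 1129 + (120292 + 347345) = 1129 + 467637 = 468766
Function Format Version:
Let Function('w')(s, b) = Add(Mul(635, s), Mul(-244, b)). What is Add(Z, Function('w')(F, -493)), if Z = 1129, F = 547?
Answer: 468766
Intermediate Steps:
Function('w')(s, b) = Add(Mul(-244, b), Mul(635, s))
Add(Z, Function('w')(F, -493)) = Add(1129, Add(Mul(-244, -493), Mul(635, 547))) = Add(1129, Add(120292, 347345)) = Add(1129, 467637) = 468766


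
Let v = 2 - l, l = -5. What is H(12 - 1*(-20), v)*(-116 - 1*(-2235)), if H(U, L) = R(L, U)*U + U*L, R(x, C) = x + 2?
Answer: 1084928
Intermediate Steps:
R(x, C) = 2 + x
v = 7 (v = 2 - 1*(-5) = 2 + 5 = 7)
H(U, L) = L*U + U*(2 + L) (H(U, L) = (2 + L)*U + U*L = U*(2 + L) + L*U = L*U + U*(2 + L))
H(12 - 1*(-20), v)*(-116 - 1*(-2235)) = (2*(12 - 1*(-20))*(1 + 7))*(-116 - 1*(-2235)) = (2*(12 + 20)*8)*(-116 + 2235) = (2*32*8)*2119 = 512*2119 = 1084928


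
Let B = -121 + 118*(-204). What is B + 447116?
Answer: 422923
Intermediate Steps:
B = -24193 (B = -121 - 24072 = -24193)
B + 447116 = -24193 + 447116 = 422923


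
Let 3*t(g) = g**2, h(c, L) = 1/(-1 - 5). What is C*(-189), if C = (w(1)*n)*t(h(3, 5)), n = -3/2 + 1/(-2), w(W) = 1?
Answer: 7/2 ≈ 3.5000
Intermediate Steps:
h(c, L) = -1/6 (h(c, L) = 1/(-6) = -1/6)
n = -2 (n = -3*1/2 + 1*(-1/2) = -3/2 - 1/2 = -2)
t(g) = g**2/3
C = -1/54 (C = (1*(-2))*((-1/6)**2/3) = -2/(3*36) = -2*1/108 = -1/54 ≈ -0.018519)
C*(-189) = -1/54*(-189) = 7/2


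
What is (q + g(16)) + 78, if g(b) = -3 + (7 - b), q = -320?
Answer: -254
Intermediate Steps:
g(b) = 4 - b
(q + g(16)) + 78 = (-320 + (4 - 1*16)) + 78 = (-320 + (4 - 16)) + 78 = (-320 - 12) + 78 = -332 + 78 = -254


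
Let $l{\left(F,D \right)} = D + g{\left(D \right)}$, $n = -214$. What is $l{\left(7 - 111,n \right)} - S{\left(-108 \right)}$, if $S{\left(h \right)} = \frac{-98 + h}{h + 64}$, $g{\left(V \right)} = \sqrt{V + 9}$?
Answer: $- \frac{4811}{22} + i \sqrt{205} \approx -218.68 + 14.318 i$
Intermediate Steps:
$g{\left(V \right)} = \sqrt{9 + V}$
$l{\left(F,D \right)} = D + \sqrt{9 + D}$
$S{\left(h \right)} = \frac{-98 + h}{64 + h}$
$l{\left(7 - 111,n \right)} - S{\left(-108 \right)} = \left(-214 + \sqrt{9 - 214}\right) - \frac{-98 - 108}{64 - 108} = \left(-214 + \sqrt{-205}\right) - \frac{1}{-44} \left(-206\right) = \left(-214 + i \sqrt{205}\right) - \left(- \frac{1}{44}\right) \left(-206\right) = \left(-214 + i \sqrt{205}\right) - \frac{103}{22} = - \frac{4811}{22} + i \sqrt{205}$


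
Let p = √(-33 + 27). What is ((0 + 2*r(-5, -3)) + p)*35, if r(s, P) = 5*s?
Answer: -1750 + 35*I*√6 ≈ -1750.0 + 85.732*I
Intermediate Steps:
p = I*√6 (p = √(-6) = I*√6 ≈ 2.4495*I)
((0 + 2*r(-5, -3)) + p)*35 = ((0 + 2*(5*(-5))) + I*√6)*35 = ((0 + 2*(-25)) + I*√6)*35 = ((0 - 50) + I*√6)*35 = (-50 + I*√6)*35 = -1750 + 35*I*√6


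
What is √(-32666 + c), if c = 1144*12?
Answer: I*√18938 ≈ 137.62*I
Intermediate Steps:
c = 13728
√(-32666 + c) = √(-32666 + 13728) = √(-18938) = I*√18938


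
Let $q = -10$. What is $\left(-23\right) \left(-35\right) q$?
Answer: $-8050$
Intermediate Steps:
$\left(-23\right) \left(-35\right) q = \left(-23\right) \left(-35\right) \left(-10\right) = 805 \left(-10\right) = -8050$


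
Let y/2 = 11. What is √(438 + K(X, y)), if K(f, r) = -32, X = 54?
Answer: √406 ≈ 20.149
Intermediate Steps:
y = 22 (y = 2*11 = 22)
√(438 + K(X, y)) = √(438 - 32) = √406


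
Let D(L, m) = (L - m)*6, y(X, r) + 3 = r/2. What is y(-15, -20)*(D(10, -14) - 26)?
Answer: -1534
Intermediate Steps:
y(X, r) = -3 + r/2
D(L, m) = -6*m + 6*L
y(-15, -20)*(D(10, -14) - 26) = (-3 + (½)*(-20))*((-6*(-14) + 6*10) - 26) = (-3 - 10)*((84 + 60) - 26) = -13*(144 - 26) = -13*118 = -1534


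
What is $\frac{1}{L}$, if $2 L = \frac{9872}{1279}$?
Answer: $\frac{1279}{4936} \approx 0.25912$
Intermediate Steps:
$L = \frac{4936}{1279}$ ($L = \frac{9872 \cdot \frac{1}{1279}}{2} = \frac{1}{2} \cdot \frac{9872}{1279} = \frac{4936}{1279} \approx 3.8593$)
$\frac{1}{L} = \frac{1}{\frac{4936}{1279}} = \frac{1279}{4936}$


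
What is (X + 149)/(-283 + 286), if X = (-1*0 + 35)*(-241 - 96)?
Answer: -3882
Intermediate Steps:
X = -11795 (X = (0 + 35)*(-337) = 35*(-337) = -11795)
(X + 149)/(-283 + 286) = (-11795 + 149)/(-283 + 286) = -11646/3 = -11646*⅓ = -3882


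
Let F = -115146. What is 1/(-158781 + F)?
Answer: -1/273927 ≈ -3.6506e-6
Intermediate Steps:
1/(-158781 + F) = 1/(-158781 - 115146) = 1/(-273927) = -1/273927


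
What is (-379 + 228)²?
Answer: 22801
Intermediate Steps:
(-379 + 228)² = (-151)² = 22801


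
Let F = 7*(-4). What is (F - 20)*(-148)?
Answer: 7104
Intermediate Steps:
F = -28
(F - 20)*(-148) = (-28 - 20)*(-148) = -48*(-148) = 7104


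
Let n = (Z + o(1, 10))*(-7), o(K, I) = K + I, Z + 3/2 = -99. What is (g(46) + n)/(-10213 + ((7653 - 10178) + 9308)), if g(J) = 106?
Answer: -293/1372 ≈ -0.21356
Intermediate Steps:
Z = -201/2 (Z = -3/2 - 99 = -201/2 ≈ -100.50)
o(K, I) = I + K
n = 1253/2 (n = (-201/2 + (10 + 1))*(-7) = (-201/2 + 11)*(-7) = -179/2*(-7) = 1253/2 ≈ 626.50)
(g(46) + n)/(-10213 + ((7653 - 10178) + 9308)) = (106 + 1253/2)/(-10213 + ((7653 - 10178) + 9308)) = 1465/(2*(-10213 + (-2525 + 9308))) = 1465/(2*(-10213 + 6783)) = (1465/2)/(-3430) = (1465/2)*(-1/3430) = -293/1372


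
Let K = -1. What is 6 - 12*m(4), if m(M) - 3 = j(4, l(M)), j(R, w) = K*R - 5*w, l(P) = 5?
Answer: 318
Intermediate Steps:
j(R, w) = -R - 5*w
m(M) = -26 (m(M) = 3 + (-1*4 - 5*5) = 3 + (-4 - 25) = 3 - 29 = -26)
6 - 12*m(4) = 6 - 12*(-26) = 6 + 312 = 318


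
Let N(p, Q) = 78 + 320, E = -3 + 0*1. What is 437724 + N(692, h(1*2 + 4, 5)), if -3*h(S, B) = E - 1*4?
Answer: 438122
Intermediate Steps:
E = -3 (E = -3 + 0 = -3)
h(S, B) = 7/3 (h(S, B) = -(-3 - 1*4)/3 = -(-3 - 4)/3 = -⅓*(-7) = 7/3)
N(p, Q) = 398
437724 + N(692, h(1*2 + 4, 5)) = 437724 + 398 = 438122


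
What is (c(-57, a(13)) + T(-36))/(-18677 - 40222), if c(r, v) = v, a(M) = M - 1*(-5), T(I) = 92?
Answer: -110/58899 ≈ -0.0018676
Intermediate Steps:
a(M) = 5 + M (a(M) = M + 5 = 5 + M)
(c(-57, a(13)) + T(-36))/(-18677 - 40222) = ((5 + 13) + 92)/(-18677 - 40222) = (18 + 92)/(-58899) = 110*(-1/58899) = -110/58899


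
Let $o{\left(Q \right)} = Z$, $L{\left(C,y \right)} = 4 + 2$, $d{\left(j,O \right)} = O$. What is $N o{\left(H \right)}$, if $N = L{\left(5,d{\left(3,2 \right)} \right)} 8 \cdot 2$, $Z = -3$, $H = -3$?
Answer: $-288$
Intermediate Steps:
$L{\left(C,y \right)} = 6$
$o{\left(Q \right)} = -3$
$N = 96$ ($N = 6 \cdot 8 \cdot 2 = 48 \cdot 2 = 96$)
$N o{\left(H \right)} = 96 \left(-3\right) = -288$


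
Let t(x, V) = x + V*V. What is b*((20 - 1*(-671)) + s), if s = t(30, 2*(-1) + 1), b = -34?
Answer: -24548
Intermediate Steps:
t(x, V) = x + V**2
s = 31 (s = 30 + (2*(-1) + 1)**2 = 30 + (-2 + 1)**2 = 30 + (-1)**2 = 30 + 1 = 31)
b*((20 - 1*(-671)) + s) = -34*((20 - 1*(-671)) + 31) = -34*((20 + 671) + 31) = -34*(691 + 31) = -34*722 = -24548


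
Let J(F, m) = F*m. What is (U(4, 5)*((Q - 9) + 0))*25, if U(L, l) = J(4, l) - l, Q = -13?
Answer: -8250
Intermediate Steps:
U(L, l) = 3*l (U(L, l) = 4*l - l = 3*l)
(U(4, 5)*((Q - 9) + 0))*25 = ((3*5)*((-13 - 9) + 0))*25 = (15*(-22 + 0))*25 = (15*(-22))*25 = -330*25 = -8250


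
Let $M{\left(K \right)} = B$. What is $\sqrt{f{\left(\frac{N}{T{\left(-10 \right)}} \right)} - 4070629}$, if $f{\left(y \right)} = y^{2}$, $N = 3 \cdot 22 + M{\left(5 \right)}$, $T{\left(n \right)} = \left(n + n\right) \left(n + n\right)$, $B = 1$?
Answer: $\frac{3 i \sqrt{72366737279}}{400} \approx 2017.6 i$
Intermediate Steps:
$M{\left(K \right)} = 1$
$T{\left(n \right)} = 4 n^{2}$ ($T{\left(n \right)} = 2 n 2 n = 4 n^{2}$)
$N = 67$ ($N = 3 \cdot 22 + 1 = 66 + 1 = 67$)
$\sqrt{f{\left(\frac{N}{T{\left(-10 \right)}} \right)} - 4070629} = \sqrt{\left(\frac{67}{4 \left(-10\right)^{2}}\right)^{2} - 4070629} = \sqrt{\left(\frac{67}{4 \cdot 100}\right)^{2} - 4070629} = \sqrt{\left(\frac{67}{400}\right)^{2} - 4070629} = \sqrt{\frac{4489}{160000} - 4070629} = \sqrt{- \frac{651300635511}{160000}} = \frac{3 i \sqrt{72366737279}}{400}$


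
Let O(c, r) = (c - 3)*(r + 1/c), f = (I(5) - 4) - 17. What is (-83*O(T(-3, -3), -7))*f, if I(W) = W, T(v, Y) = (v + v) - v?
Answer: 58432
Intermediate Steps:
T(v, Y) = v (T(v, Y) = 2*v - v = v)
f = -16 (f = (5 - 4) - 17 = 1 - 17 = -16)
O(c, r) = (-3 + c)*(r + 1/c)
(-83*O(T(-3, -3), -7))*f = -83*(1 - 3*(-7) - 3/(-3) - 3*(-7))*(-16) = -83*(1 + 21 - 3*(-1/3) + 21)*(-16) = -83*(1 + 21 + 1 + 21)*(-16) = -83*44*(-16) = -3652*(-16) = 58432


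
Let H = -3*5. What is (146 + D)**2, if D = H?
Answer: 17161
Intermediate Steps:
H = -15
D = -15
(146 + D)**2 = (146 - 15)**2 = 131**2 = 17161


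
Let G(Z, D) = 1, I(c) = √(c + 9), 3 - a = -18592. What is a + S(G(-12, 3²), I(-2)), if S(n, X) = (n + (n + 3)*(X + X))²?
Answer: 19044 + 16*√7 ≈ 19086.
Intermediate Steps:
a = 18595 (a = 3 - 1*(-18592) = 3 + 18592 = 18595)
I(c) = √(9 + c)
S(n, X) = (n + 2*X*(3 + n))² (S(n, X) = (n + (3 + n)*(2*X))² = (n + 2*X*(3 + n))²)
a + S(G(-12, 3²), I(-2)) = 18595 + (1 + 6*√(9 - 2) + 2*√(9 - 2)*1)² = 18595 + (1 + 6*√7 + 2*√7*1)² = 18595 + (1 + 6*√7 + 2*√7)² = 18595 + (1 + 8*√7)²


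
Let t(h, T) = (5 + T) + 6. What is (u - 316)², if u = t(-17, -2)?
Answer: 94249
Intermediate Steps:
t(h, T) = 11 + T
u = 9 (u = 11 - 2 = 9)
(u - 316)² = (9 - 316)² = (-307)² = 94249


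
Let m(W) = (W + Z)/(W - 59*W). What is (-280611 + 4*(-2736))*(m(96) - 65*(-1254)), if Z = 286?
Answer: -22053574828065/928 ≈ -2.3765e+10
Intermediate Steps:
m(W) = -(286 + W)/(58*W) (m(W) = (W + 286)/(W - 59*W) = (286 + W)/((-58*W)) = (286 + W)*(-1/(58*W)) = -(286 + W)/(58*W))
(-280611 + 4*(-2736))*(m(96) - 65*(-1254)) = (-280611 + 4*(-2736))*((1/58)*(-286 - 1*96)/96 - 65*(-1254)) = (-280611 - 10944)*((1/58)*(1/96)*(-286 - 96) + 81510) = -291555*((1/58)*(1/96)*(-382) + 81510) = -291555*(-191/2784 + 81510) = -291555*226923649/2784 = -22053574828065/928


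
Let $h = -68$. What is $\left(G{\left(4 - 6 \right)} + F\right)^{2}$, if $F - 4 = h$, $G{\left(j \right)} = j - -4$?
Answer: $3844$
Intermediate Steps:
$G{\left(j \right)} = 4 + j$ ($G{\left(j \right)} = j + 4 = 4 + j$)
$F = -64$ ($F = 4 - 68 = -64$)
$\left(G{\left(4 - 6 \right)} + F\right)^{2} = \left(\left(4 + \left(4 - 6\right)\right) - 64\right)^{2} = \left(\left(4 - 2\right) - 64\right)^{2} = \left(2 - 64\right)^{2} = \left(-62\right)^{2} = 3844$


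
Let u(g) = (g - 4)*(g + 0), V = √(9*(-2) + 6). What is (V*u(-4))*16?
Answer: 1024*I*√3 ≈ 1773.6*I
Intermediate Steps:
V = 2*I*√3 (V = √(-18 + 6) = √(-12) = 2*I*√3 ≈ 3.4641*I)
u(g) = g*(-4 + g) (u(g) = (-4 + g)*g = g*(-4 + g))
(V*u(-4))*16 = ((2*I*√3)*(-4*(-4 - 4)))*16 = ((2*I*√3)*(-4*(-8)))*16 = ((2*I*√3)*32)*16 = (64*I*√3)*16 = 1024*I*√3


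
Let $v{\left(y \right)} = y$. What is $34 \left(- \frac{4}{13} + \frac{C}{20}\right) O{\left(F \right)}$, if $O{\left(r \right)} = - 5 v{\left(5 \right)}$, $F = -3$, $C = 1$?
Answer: $\frac{5695}{26} \approx 219.04$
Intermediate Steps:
$O{\left(r \right)} = -25$ ($O{\left(r \right)} = \left(-5\right) 5 = -25$)
$34 \left(- \frac{4}{13} + \frac{C}{20}\right) O{\left(F \right)} = 34 \left(- \frac{4}{13} + 1 \cdot \frac{1}{20}\right) \left(-25\right) = 34 \left(\left(-4\right) \frac{1}{13} + 1 \cdot \frac{1}{20}\right) \left(-25\right) = 34 \left(- \frac{4}{13} + \frac{1}{20}\right) \left(-25\right) = 34 \left(- \frac{67}{260}\right) \left(-25\right) = \left(- \frac{1139}{130}\right) \left(-25\right) = \frac{5695}{26}$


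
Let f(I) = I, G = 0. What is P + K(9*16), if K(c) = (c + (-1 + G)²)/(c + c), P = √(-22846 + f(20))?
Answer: 145/288 + I*√22826 ≈ 0.50347 + 151.08*I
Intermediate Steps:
P = I*√22826 (P = √(-22846 + 20) = √(-22826) = I*√22826 ≈ 151.08*I)
K(c) = (1 + c)/(2*c) (K(c) = (c + (-1 + 0)²)/(c + c) = (c + (-1)²)/((2*c)) = (c + 1)*(1/(2*c)) = (1 + c)*(1/(2*c)) = (1 + c)/(2*c))
P + K(9*16) = I*√22826 + (1 + 9*16)/(2*((9*16))) = I*√22826 + (½)*(1 + 144)/144 = I*√22826 + (½)*(1/144)*145 = I*√22826 + 145/288 = 145/288 + I*√22826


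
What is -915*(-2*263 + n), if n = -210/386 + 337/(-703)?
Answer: 65427999150/135679 ≈ 4.8223e+5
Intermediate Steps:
n = -138856/135679 (n = -210*1/386 + 337*(-1/703) = -105/193 - 337/703 = -138856/135679 ≈ -1.0234)
-915*(-2*263 + n) = -915*(-2*263 - 138856/135679) = -915*(-1*526 - 138856/135679) = -915*(-526 - 138856/135679) = -915*(-71506010/135679) = 65427999150/135679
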